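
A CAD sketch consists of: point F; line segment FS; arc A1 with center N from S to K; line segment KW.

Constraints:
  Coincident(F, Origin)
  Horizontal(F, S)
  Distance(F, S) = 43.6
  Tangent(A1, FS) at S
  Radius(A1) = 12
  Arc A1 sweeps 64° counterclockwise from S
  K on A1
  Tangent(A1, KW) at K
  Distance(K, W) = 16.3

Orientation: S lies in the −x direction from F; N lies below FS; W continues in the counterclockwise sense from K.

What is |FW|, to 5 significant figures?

65.143

On A1, S sits at bearing 90° from N; a 64° counterclockwise sweep puts K at bearing 154°, so K = N + 12.0·(cos 154°, sin 154°) = (-54.386, -6.7395). The tangent condition forces NK to be normal to KW, so KW runs along (−sin 154°, cos 154°); with |KW| = 16.3, W = (-61.531, -21.390). Then |FW| = |W − F| = 65.143.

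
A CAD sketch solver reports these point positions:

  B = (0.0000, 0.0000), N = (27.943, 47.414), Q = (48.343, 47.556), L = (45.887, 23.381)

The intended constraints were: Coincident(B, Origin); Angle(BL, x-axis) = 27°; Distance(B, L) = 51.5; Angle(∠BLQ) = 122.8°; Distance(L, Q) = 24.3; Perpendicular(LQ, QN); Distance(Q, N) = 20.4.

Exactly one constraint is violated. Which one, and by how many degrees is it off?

Perpendicular(LQ, QN) — off by 6.20°.

B = (0.00, 0.00) ✓; BL at 27.00° ✓; |BL| = 51.50 ✓; ∠BLQ = 122.8° ✓; |LQ| = 24.30 ✓; ∠(LQ, QN) = 96.20° ✗; |QN| = 20.40 ✓.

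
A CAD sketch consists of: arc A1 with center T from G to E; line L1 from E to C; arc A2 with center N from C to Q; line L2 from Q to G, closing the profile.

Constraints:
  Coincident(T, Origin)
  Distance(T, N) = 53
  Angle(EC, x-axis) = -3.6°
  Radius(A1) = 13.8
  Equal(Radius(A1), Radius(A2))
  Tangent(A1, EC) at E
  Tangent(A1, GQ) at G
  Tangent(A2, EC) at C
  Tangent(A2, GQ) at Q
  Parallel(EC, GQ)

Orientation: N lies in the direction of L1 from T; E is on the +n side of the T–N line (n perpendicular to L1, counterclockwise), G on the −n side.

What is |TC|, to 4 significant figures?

54.77

Tangency of A1 to both parallel lines with radius 13.8 puts E and G at T ± 13.8·n: E = (0.8665, 13.77), G = (-0.8665, -13.77). Equal radii place C and Q the same way about N: C = N + 13.8·n = (53.76, 10.44), Q = N − 13.8·n = (52.03, -17.10). Then |TC| = |C − T| = 54.77.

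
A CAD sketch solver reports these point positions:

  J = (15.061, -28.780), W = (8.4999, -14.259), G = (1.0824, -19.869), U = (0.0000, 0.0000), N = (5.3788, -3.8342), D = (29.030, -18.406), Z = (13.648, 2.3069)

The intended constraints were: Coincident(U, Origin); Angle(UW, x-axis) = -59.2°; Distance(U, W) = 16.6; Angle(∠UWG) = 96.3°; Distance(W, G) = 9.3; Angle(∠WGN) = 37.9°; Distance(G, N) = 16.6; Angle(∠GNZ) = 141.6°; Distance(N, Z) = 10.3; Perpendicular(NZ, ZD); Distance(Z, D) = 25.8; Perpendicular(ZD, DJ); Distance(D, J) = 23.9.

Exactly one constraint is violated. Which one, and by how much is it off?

Distance(D, J) = 23.9 — off by 6.50.

U = (0.00, 0.00) ✓; UW at -59.20° ✓; |UW| = 16.60 ✓; ∠UWG = 96.30° ✓; |WG| = 9.300 ✓; ∠WGN = 37.90° ✓; |GN| = 16.60 ✓; ∠GNZ = 141.6° ✓; |NZ| = 10.30 ✓; ∠(NZ, ZD) = 90.00° ✓; |ZD| = 25.80 ✓; ∠(ZD, DJ) = 90.00° ✓; |DJ| = 17.40 ✗.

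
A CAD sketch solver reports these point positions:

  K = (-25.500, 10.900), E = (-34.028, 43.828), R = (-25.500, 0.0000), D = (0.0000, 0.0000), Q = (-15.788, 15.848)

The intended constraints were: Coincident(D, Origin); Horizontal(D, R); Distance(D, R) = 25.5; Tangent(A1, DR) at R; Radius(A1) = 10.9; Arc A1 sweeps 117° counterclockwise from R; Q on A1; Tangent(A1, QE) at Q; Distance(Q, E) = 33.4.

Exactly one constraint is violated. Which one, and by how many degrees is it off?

Tangent(A1, QE) at Q — off by 6.10°.

D = (0.00, 0.00) ✓; D.y = 0.00, R.y = 0.00 ✓; |DR| = 25.50 ✓; ∠(KR, RD) = 90.00° ✓; |KR| = 10.90 ✓; bearing(K→Q) − bearing(K→R) = 117.0° ✓; |KQ| = 10.90 ✓; ∠(KQ, QE) = 83.90° ✗; |QE| = 33.40 ✓.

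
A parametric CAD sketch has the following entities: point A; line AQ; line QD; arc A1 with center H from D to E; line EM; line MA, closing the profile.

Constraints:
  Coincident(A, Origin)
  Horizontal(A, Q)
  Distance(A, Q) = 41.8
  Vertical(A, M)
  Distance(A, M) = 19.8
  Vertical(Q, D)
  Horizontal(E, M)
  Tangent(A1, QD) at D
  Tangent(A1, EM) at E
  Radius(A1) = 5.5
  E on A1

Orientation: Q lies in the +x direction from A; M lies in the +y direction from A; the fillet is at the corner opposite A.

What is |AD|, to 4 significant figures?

44.18

The virtual corner opposite A is at (41.80, 19.80). Since A1 is tangent to QD there, HD ⟂ QD and the tangent condition forces HE to be normal to EM, with radius 5.5, so the center H sits 5.5 in from both sides at H = (36.30, 14.30). That places the tangent points at D = (41.80, 14.30) on QD and E = (36.30, 19.80) on EM. Then |AD| = |D − A| = 44.18.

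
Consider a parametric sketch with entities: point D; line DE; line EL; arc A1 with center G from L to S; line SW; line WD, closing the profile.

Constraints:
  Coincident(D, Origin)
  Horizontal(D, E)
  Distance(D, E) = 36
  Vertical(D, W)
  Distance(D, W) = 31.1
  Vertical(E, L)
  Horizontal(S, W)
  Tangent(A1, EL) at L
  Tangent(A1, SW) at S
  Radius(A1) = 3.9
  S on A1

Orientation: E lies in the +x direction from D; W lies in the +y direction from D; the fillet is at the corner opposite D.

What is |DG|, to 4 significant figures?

42.07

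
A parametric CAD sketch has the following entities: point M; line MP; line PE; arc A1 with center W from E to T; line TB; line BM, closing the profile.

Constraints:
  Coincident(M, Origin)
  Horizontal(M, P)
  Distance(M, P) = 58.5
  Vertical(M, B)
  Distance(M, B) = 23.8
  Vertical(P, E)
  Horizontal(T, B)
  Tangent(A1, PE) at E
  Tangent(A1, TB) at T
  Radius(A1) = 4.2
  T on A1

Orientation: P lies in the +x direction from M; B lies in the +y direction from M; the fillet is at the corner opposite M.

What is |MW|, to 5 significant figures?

57.729

M is at the origin; MP is horizontal with |MP| = 58.5 and P on the +x side, so P = (58.500, 0.0000). M and B share the same x with |MB| = 23.8 and B on the +y side, so B = (0.0000, 23.800). The virtual corner opposite M is at (58.500, 23.800). The tangent condition forces WE to be normal to PE and A1 meets TB tangentially, so WT is at right angles to TB, with radius 4.2, so the center W sits 4.2 in from both sides at W = (54.300, 19.600). Then |MW| = |W − M| = 57.729.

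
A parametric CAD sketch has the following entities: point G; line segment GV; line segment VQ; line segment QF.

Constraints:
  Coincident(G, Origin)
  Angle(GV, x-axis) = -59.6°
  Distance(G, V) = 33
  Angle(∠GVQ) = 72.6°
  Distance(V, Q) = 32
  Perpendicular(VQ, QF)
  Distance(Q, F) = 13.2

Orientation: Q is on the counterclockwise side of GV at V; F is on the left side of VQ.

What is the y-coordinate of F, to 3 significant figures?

4.11

∠GVQ = 72.6°, so VQ runs at -59.6° + (180° − 72.6°) = 47.8° from the x-axis; with |VQ| = 32.0, Q = V + 32.0·(cos 47.8°, sin 47.8°) = (38.2, -4.76). VQ is perpendicular to QF; with |QF| = 13.2 on the left of VQ, F = Q + 13.2·(-0.741, 0.672) = (28.4, 4.11). So F.y = 4.11.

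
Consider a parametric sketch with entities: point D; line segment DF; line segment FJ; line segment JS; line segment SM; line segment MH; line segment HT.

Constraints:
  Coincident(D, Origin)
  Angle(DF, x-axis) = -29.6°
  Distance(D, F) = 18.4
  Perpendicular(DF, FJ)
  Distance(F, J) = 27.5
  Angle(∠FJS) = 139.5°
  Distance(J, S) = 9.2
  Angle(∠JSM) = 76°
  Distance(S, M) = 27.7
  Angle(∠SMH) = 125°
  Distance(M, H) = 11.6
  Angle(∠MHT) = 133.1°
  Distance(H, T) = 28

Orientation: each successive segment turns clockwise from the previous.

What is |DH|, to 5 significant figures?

1.0321

D is at the origin; DF runs at -29.6° with length 18.4, so F = (15.999, -9.0885). DF is perpendicular to FJ, so FJ runs at -119.60°; with |FJ| = 27.5, J = (2.4153, -33.000). ∠FJS = 139.5° gives JS at -160.10° from the x-axis; with |JS| = 9.2, S = (-6.2353, -36.131). ∠JSM = 76.0° gives SM at 95.900° from the x-axis; with |SM| = 27.7, M = (-9.0827, -8.5779). ∠SMH = 125.0° gives MH at 40.900° from the x-axis; with |MH| = 11.6, H = (-0.31480, -0.98287). Then |DH| = |H − D| = 1.0321.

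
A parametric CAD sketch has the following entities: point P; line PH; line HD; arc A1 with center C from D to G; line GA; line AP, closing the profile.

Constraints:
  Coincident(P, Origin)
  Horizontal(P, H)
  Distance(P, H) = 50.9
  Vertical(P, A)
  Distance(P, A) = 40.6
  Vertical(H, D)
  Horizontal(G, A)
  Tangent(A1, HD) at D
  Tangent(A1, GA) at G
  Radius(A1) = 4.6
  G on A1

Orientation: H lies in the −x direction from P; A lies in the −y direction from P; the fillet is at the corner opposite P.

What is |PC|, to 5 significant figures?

58.649

PA is vertical with |PA| = 40.6 and A on the −y side, so A = (0.0000, -40.600). The virtual corner opposite P is at (-50.900, -40.600). Since A1 is tangent to HD there, CD ⟂ HD and tangency of A1 to GA means the radius CG is perpendicular to GA, with radius 4.6, so the center C sits 4.6 in from both sides at C = (-46.300, -36.000). Then |PC| = |C − P| = 58.649.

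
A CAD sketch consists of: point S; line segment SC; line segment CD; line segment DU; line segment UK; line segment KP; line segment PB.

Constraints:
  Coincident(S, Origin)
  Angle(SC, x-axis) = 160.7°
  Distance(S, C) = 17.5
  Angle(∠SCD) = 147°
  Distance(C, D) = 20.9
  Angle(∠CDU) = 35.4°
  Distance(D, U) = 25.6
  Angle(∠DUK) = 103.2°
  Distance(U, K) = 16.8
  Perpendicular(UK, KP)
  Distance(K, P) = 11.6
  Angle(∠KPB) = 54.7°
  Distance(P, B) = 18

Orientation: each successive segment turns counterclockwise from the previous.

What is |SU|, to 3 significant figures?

15.6

∠SCD = 147.0° gives CD at -166° from the x-axis; with |CD| = 20.9, D = (-36.8, 0.834). ∠CDU = 35.4° gives DU at -21.7° from the x-axis; with |DU| = 25.6, U = (-13.0, -8.63). Then |SU| = |U − S| = 15.6.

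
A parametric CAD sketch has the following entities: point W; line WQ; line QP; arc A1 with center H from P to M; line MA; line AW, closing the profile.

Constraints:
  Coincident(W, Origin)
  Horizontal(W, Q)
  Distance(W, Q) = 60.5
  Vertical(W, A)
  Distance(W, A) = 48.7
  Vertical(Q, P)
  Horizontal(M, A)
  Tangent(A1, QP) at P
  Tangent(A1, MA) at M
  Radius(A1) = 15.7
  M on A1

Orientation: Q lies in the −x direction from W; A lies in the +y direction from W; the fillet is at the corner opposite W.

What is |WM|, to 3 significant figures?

66.2

W is at the origin; WQ is horizontal with |WQ| = 60.5 and Q on the −x side, so Q = (-60.5, 0.00). WA is vertical with |WA| = 48.7 and A on the +y side, so A = (0.00, 48.7). The virtual corner opposite W is at (-60.5, 48.7). A1 meets QP tangentially, so HP is at right angles to QP and tangency of A1 to MA means the radius HM is perpendicular to MA, with radius 15.7, so the center H sits 15.7 in from both sides at H = (-44.8, 33.0). That places the tangent points at P = (-60.5, 33.0) on QP and M = (-44.8, 48.7) on MA. Then |WM| = |M − W| = 66.2.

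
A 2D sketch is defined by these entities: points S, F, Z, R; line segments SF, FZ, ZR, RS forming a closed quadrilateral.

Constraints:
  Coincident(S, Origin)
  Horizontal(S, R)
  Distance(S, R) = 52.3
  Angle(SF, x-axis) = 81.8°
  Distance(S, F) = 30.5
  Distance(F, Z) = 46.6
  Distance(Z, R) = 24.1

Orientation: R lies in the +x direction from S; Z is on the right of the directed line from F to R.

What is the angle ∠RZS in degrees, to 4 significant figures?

142.1°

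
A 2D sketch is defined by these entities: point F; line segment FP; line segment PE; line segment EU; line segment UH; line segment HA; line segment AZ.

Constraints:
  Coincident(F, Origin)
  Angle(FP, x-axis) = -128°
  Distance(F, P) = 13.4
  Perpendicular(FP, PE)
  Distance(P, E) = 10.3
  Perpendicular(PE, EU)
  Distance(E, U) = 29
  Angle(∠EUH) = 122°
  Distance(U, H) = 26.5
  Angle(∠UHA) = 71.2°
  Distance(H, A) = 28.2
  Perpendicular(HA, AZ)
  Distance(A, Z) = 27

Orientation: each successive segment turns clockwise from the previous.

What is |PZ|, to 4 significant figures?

12.15

∠UHA = 71.2° gives HA at -114.8° from the x-axis; with |HA| = 28.2, A = (16.01, -9.735). HA ⟂ AZ, so AZ runs at 155.2°; with |AZ| = 27.0, Z = (-8.496, 1.590). Then |PZ| = |Z − P| = 12.15.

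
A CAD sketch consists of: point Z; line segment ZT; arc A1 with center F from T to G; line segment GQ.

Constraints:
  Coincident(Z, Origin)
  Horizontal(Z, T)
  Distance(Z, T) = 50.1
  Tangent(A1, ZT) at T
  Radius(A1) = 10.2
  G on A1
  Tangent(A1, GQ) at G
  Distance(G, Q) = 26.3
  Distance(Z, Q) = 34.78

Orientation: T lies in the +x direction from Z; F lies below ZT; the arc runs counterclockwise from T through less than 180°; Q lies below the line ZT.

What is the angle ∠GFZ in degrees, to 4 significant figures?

28.51°

Z is at the origin; ZT is horizontal with |ZT| = 50.1 and T on the +x side, so T = (50.10, 0.000). Since A1 is tangent to ZT there, FT ⟂ ZT, so F = T + (0, -10.2) = (50.10, -10.20). Since FG ⟂ GQ (tangency), |FQ| = √(10.2² + 26.3²) = 28.21 regardless of where G sits on A1. So Q lies on both circle(Z, 34.78) and circle(F, 28.21); the below-ZT intersection is Q = (25.38, -23.78). G is the foot of the tangent from Q: G = (42.29, -3.641).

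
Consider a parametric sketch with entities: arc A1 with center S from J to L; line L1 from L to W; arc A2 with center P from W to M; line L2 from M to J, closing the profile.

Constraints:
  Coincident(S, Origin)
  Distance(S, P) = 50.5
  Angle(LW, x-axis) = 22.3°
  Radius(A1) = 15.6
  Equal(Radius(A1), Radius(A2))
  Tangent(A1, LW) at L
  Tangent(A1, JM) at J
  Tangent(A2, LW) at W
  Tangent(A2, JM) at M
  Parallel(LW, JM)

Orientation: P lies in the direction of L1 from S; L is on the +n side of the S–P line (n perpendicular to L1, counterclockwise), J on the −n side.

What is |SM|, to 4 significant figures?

52.85

The slot axis is L1's direction at 22.3°, so u = (cos 22.3°, sin 22.3°) = (0.9252, 0.3795) and n = (−sin 22.3°, cos 22.3°) = (-0.3795, 0.9252). S is at the origin and P lies 50.5 along u from S, so P = 50.5·u = (46.72, 19.16). Tangency of A1 to both parallel lines with radius 15.6 puts L and J at S ± 15.6·n: L = (-5.920, 14.43), J = (5.920, -14.43). Equal radii place W and M the same way about P: W = P + 15.6·n = (40.80, 33.60), M = P − 15.6·n = (52.64, 4.729). Then |SM| = |M − S| = 52.85.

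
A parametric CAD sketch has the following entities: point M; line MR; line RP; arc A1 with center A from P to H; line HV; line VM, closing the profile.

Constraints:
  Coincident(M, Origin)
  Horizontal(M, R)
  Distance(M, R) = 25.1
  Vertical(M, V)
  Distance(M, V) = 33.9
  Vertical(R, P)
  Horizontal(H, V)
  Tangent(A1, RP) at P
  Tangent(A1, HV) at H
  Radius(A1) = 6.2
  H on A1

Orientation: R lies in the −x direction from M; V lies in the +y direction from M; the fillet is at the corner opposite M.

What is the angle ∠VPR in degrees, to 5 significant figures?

103.87°

The virtual corner opposite M is at (-25.100, 33.900). Tangency of A1 to RP means the radius AP is perpendicular to RP and since A1 is tangent to HV there, AH ⟂ HV, with radius 6.2, so the center A sits 6.2 in from both sides at A = (-18.900, 27.700). That places the tangent points at P = (-25.100, 27.700) on RP and H = (-18.900, 33.900) on HV. Then cos ∠VPR = PV·PR / (|PV||PR|), giving 103.87°.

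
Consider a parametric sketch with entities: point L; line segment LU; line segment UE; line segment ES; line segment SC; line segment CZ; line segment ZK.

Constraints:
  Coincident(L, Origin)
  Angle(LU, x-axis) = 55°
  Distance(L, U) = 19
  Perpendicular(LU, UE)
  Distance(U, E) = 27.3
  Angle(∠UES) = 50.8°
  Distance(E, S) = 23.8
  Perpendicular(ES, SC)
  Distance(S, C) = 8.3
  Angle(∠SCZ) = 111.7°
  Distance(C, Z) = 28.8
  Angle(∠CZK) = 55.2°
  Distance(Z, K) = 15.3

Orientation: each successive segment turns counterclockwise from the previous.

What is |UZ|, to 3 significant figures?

20.3

L is at the origin; LU runs at 55.0° with length 19.0, so U = (10.9, 15.6). LU is perpendicular to UE, so UE runs at 145°; with |UE| = 27.3, E = (-11.5, 31.2). ∠UES = 50.8° gives ES at -85.8° from the x-axis; with |ES| = 23.8, S = (-9.72, 7.49). ES is perpendicular to SC, so SC runs at 4.20°; with |SC| = 8.3, C = (-1.44, 8.09). ∠SCZ = 111.7° gives CZ at 72.5° from the x-axis; with |CZ| = 28.8, Z = (7.22, 35.6). Then |UZ| = |Z − U| = 20.3.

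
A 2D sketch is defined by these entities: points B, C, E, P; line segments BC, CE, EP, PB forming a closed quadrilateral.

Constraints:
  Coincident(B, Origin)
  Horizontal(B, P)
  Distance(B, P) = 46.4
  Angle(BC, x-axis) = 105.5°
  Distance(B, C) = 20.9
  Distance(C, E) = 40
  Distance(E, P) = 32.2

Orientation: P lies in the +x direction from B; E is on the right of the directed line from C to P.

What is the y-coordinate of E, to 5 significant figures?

-12.934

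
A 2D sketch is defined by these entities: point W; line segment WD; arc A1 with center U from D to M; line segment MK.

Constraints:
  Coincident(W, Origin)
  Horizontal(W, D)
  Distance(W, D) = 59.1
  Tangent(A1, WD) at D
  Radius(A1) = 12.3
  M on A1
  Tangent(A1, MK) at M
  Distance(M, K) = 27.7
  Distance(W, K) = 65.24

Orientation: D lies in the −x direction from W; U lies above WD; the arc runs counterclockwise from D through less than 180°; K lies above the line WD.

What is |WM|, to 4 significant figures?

48.91

Checks: |UM| = 12.30 ✓; ∠(UM, MK) = 90.00° ✓; |MK| = 27.70 ✓; |WK| = 65.24 ✓.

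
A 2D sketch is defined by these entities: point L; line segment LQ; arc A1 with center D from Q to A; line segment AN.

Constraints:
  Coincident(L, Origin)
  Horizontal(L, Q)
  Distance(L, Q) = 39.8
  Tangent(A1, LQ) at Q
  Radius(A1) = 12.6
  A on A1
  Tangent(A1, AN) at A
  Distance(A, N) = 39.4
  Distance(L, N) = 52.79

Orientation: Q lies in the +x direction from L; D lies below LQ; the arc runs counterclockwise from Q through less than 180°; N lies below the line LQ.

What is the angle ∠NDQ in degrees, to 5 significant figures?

151.30°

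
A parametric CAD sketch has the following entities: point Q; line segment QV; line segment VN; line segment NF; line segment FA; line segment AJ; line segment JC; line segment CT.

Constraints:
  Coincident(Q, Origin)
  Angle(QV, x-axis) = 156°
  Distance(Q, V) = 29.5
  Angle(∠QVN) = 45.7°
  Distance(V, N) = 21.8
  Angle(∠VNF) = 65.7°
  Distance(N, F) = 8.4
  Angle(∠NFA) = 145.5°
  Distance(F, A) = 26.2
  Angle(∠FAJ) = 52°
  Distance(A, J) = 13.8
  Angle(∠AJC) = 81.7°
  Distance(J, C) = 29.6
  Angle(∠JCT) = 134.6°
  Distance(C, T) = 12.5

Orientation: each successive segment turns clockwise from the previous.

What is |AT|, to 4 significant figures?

36.69

Q is at the origin; QV runs at 156.0° with length 29.5, so V = (-26.95, 12.00). ∠QVN = 45.7° gives VN at 21.70° from the x-axis; with |VN| = 21.8, N = (-6.695, 20.06). ∠VNF = 65.7° gives NF at -92.60° from the x-axis; with |NF| = 8.4, F = (-7.076, 11.67). ∠NFA = 145.5° gives FA at -127.1° from the x-axis; with |FA| = 26.2, A = (-22.88, -9.229). ∠FAJ = 52.0° gives AJ at 104.9° from the x-axis; with |AJ| = 13.8, J = (-26.43, 4.107). ∠AJC = 81.7° gives JC at 6.600° from the x-axis; with |JC| = 29.6, C = (2.976, 7.509). ∠JCT = 134.6° gives CT at -38.80° from the x-axis; with |CT| = 12.5, T = (12.72, -0.3233). Then |AT| = |T − A| = 36.69.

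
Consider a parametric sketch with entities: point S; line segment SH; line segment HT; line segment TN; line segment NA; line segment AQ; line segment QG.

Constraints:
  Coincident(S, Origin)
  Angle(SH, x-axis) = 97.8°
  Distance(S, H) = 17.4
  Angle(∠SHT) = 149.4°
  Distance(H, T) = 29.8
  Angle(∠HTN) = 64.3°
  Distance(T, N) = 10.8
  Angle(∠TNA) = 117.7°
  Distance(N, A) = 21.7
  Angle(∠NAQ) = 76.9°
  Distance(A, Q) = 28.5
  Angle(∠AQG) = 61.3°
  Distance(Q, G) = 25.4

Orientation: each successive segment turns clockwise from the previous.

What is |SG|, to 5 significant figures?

44.562

∠NAQ = 76.9° gives AQ at 146.10° from the x-axis; with |AQ| = 28.5, Q = (-15.018, 32.232). ∠AQG = 61.3° gives QG at 27.400° from the x-axis; with |QG| = 25.4, G = (7.5321, 43.921). Then |SG| = |G − S| = 44.562.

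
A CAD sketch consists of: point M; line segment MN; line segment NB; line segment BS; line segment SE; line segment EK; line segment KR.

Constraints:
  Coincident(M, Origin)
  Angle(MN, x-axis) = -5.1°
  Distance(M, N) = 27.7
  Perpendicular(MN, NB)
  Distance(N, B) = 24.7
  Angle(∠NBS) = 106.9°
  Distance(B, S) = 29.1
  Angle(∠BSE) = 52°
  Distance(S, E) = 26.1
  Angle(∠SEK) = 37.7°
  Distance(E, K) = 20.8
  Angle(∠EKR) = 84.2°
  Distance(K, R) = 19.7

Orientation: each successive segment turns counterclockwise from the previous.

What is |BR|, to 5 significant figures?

32.781

M is at the origin; MN runs at -5.1° with length 27.7, so N = (27.590, -2.4624). MN is perpendicular to NB, so NB runs at 84.900°; with |NB| = 24.7, B = (29.786, 22.140). ∠NBS = 106.9° gives BS at 158.00° from the x-axis; with |BS| = 29.1, S = (2.8050, 33.041). ∠BSE = 52.0° gives SE at -74.000° from the x-axis; with |SE| = 26.1, E = (9.9991, 7.9520). ∠SEK = 37.7° gives EK at 68.300° from the x-axis; with |EK| = 20.8, K = (17.690, 27.278). ∠EKR = 84.2° gives KR at 164.10° from the x-axis; with |KR| = 19.7, R = (-1.2565, 32.675). Then |BR| = |R − B| = 32.781.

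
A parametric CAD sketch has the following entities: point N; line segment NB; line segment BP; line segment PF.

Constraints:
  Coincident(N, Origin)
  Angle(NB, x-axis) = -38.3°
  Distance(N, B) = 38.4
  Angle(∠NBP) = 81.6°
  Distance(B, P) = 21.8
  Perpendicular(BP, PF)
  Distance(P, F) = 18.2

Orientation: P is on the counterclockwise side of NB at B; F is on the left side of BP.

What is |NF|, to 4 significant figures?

25.57

N is at the origin; NB runs at -38.3° with length 38.4, so B = 38.4·(cos -38.3°, sin -38.3°) = (30.14, -23.80). ∠NBP = 81.6°, so BP runs at -38.3° + (180° − 81.6°) = 60.10° from the x-axis; with |BP| = 21.8, P = B + 21.8·(cos 60.10°, sin 60.10°) = (41.00, -4.901). The perpendicularity gives PF at right angles to BP; with |PF| = 18.2 on the left of BP, F = P + 18.2·(-0.8669, 0.4985) = (25.22, 4.171). Then |NF| = |F − N| = 25.57.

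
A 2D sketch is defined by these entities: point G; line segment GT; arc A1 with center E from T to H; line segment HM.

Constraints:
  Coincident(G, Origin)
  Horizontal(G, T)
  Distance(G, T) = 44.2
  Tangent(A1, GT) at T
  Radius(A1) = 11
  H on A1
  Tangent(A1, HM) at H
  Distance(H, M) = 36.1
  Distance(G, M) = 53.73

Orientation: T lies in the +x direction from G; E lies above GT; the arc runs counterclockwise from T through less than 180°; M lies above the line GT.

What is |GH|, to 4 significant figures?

55.56

G is at the origin; G and T share the same y with |GT| = 44.2 and T on the +x side, so T = (44.20, 0.000). A1 meets GT tangentially, so ET is at right angles to GT, so E = T + (0, 11) = (44.20, 11.00). Since EH ⟂ HM (tangency), |EM| = √(11.0² + 36.1²) = 37.74 regardless of where H sits on A1. So M lies on both circle(G, 53.73) and circle(E, 37.74); the above-GT intersection is M = (28.71, 45.41). H is the foot of the tangent from M: H = (52.48, 18.24).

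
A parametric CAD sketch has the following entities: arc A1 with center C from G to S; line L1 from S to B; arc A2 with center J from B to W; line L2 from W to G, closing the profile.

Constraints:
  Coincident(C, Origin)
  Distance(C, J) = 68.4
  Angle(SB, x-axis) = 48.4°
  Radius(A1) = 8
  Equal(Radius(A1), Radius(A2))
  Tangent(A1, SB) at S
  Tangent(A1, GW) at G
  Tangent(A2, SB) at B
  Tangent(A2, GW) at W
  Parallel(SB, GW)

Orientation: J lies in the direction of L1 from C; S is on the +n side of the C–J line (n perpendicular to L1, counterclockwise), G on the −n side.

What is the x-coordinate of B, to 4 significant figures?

39.43

The slot axis is L1's direction at 48.4°, so u = (cos 48.4°, sin 48.4°) = (0.6639, 0.7478) and n = (−sin 48.4°, cos 48.4°) = (-0.7478, 0.6639). C is at the origin and J lies 68.4 along u from C, so J = 68.4·u = (45.41, 51.15). Tangency of A1 to both parallel lines with radius 8.0 puts S and G at C ± 8.0·n: S = (-5.982, 5.311), G = (5.982, -5.311). Equal radii place B and W the same way about J: B = J + 8.0·n = (39.43, 56.46), W = J − 8.0·n = (51.39, 45.84). So B.x = 39.43.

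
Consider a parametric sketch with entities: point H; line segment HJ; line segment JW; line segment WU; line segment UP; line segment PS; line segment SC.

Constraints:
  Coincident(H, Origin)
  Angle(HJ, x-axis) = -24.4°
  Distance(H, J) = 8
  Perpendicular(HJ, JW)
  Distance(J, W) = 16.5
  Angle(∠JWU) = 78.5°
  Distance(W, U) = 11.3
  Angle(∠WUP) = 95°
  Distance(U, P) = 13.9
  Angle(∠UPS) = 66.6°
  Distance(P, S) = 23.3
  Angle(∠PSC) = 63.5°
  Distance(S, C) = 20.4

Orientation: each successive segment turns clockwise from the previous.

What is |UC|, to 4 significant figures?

10.27

H is at the origin; HJ runs at -24.4° with length 8.0, so J = (7.285, -3.305). The perpendicularity gives JW at right angles to HJ, so JW runs at -114.4°; with |JW| = 16.5, W = (0.4692, -18.33). ∠JWU = 78.5° gives WU at 144.1° from the x-axis; with |WU| = 11.3, U = (-8.684, -11.71). ∠WUP = 95.0° gives UP at 59.10° from the x-axis; with |UP| = 13.9, P = (-1.546, 0.2220). ∠UPS = 66.6° gives PS at -54.30° from the x-axis; with |PS| = 23.3, S = (12.05, -18.70). ∠PSC = 63.5° gives SC at -170.8° from the x-axis; with |SC| = 20.4, C = (-8.087, -21.96). Then |UC| = |C − U| = 10.27.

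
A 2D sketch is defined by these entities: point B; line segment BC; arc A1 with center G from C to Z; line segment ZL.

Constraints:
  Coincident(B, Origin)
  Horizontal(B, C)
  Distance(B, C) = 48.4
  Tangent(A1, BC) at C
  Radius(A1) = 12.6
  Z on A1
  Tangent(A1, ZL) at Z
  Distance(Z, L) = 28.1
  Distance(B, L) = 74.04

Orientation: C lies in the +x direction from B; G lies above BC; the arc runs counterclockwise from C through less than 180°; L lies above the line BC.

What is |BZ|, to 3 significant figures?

62.2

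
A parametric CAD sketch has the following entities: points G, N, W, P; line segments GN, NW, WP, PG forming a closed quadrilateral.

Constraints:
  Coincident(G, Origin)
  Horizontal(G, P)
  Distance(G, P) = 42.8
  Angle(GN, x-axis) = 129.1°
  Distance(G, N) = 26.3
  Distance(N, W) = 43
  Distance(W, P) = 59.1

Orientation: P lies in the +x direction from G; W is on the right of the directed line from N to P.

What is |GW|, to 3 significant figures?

25.3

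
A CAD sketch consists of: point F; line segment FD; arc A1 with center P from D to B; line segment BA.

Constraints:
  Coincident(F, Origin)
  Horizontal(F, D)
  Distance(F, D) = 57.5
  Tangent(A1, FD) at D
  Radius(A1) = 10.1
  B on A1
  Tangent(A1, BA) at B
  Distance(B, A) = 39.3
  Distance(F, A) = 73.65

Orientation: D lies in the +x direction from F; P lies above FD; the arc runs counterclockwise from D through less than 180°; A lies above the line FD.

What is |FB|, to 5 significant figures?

68.351

Checks: ∠(PD, DF) = 90.00° ✓; |PD| = 10.10 ✓; |PB| = 10.10 ✓; ∠(PB, BA) = 90.00° ✓; |BA| = 39.30 ✓; |FA| = 73.65 ✓.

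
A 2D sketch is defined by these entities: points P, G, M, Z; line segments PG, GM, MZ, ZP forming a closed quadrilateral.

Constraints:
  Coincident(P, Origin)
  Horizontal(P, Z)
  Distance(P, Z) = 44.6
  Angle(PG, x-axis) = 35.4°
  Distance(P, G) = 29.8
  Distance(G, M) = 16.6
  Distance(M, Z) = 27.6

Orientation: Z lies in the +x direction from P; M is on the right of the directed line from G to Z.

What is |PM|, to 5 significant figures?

17.251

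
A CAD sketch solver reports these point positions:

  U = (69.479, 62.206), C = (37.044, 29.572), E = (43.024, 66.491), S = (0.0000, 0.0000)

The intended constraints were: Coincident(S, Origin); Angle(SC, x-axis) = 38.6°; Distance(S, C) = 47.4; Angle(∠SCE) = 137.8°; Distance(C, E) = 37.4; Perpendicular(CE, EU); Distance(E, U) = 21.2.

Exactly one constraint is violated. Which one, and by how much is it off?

Distance(E, U) = 21.2 — off by 5.60.

S = (0.00, 0.00) ✓; SC at 38.60° ✓; |SC| = 47.40 ✓; ∠SCE = 137.8° ✓; |CE| = 37.40 ✓; ∠(CE, EU) = 90.00° ✓; |EU| = 26.80 ✗.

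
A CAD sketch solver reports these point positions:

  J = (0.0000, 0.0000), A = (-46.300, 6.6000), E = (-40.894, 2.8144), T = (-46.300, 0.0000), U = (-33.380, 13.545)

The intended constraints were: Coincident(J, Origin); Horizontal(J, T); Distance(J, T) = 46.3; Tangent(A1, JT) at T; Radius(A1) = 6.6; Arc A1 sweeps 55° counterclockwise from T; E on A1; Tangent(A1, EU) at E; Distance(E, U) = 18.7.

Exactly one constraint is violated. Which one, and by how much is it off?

Distance(E, U) = 18.7 — off by 5.60.

J = (0.00, 0.00) ✓; J.y = 0.00, T.y = 0.00 ✓; |JT| = 46.30 ✓; ∠(AT, TJ) = 90.00° ✓; |AT| = 6.600 ✓; bearing(A→E) − bearing(A→T) = 55.00° ✓; |AE| = 6.600 ✓; ∠(AE, EU) = 90.00° ✓; |EU| = 13.10 ✗.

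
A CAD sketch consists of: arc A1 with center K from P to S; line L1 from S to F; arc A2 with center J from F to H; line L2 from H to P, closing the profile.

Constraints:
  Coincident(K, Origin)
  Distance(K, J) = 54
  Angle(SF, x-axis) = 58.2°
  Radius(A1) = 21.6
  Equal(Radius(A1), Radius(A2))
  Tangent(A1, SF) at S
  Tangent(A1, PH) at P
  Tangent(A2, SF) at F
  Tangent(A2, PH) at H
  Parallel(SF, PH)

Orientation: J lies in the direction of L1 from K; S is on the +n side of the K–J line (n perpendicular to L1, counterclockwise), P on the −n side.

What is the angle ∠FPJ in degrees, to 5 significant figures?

16.858°

The slot axis is L1's direction at 58.2°, so u = (cos 58.2°, sin 58.2°) = (0.52696, 0.84989) and n = (−sin 58.2°, cos 58.2°) = (-0.84989, 0.52696). K is at the origin and J lies 54.0 along u from K, so J = 54.0·u = (28.456, 45.894). Tangency of A1 to both parallel lines with radius 21.6 puts S and P at K ± 21.6·n: S = (-18.358, 11.382), P = (18.358, -11.382). Equal radii place F and H the same way about J: F = J + 21.6·n = (10.098, 57.276), H = J − 21.6·n = (46.813, 34.512). Then cos ∠FPJ = PF·PJ / (|PF||PJ|), giving 16.858°.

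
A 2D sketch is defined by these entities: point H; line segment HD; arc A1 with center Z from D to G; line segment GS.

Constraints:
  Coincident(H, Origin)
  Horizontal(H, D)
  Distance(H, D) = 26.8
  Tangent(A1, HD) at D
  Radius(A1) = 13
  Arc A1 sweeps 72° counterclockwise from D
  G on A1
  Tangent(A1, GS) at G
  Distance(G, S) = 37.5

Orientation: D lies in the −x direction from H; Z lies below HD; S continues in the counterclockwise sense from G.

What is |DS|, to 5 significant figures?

50.666

H is at the origin; H and D share the same y with |HD| = 26.8 and D on the −x side, so D = (-26.800, 0.0000). Since A1 is tangent to HD there, ZD ⟂ HD, so Z = D + (0, -13) = (-26.800, -13.000). On A1, D sits at bearing 90° from Z; a 72° counterclockwise sweep puts G at bearing 162°, so G = Z + 13.0·(cos 162°, sin 162°) = (-39.164, -8.9828). Since A1 is tangent to GS there, ZG ⟂ GS, so GS runs along (−sin 162°, cos 162°); with |GS| = 37.5, S = (-50.752, -44.647). Then |DS| = |S − D| = 50.666.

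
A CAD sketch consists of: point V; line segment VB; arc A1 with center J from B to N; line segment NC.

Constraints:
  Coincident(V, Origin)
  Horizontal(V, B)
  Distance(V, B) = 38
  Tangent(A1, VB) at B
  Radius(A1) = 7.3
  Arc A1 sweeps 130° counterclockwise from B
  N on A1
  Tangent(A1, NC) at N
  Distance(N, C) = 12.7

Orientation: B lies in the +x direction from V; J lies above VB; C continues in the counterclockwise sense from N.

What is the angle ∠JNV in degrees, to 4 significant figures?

24.62°

Since A1 is tangent to VB there, JB ⟂ VB, so J = B + (0, 7.3) = (38.00, 7.300). On A1, B sits at bearing -90° from J; a 130° counterclockwise sweep puts N at bearing 40°, so N = J + 7.3·(cos 40°, sin 40°) = (43.59, 11.99). Then cos ∠JNV = NJ·NV / (|NJ||NV|), giving 24.62°.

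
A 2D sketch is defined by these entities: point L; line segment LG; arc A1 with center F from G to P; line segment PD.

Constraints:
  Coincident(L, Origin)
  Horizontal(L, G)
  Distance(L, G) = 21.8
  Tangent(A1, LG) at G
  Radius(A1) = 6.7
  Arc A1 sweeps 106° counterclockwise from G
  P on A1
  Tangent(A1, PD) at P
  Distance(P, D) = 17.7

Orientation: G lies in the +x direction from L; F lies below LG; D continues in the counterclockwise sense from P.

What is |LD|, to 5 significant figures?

32.603

L is at the origin; LG is horizontal with |LG| = 21.8 and G on the +x side, so G = (21.800, 0.0000). Tangency of A1 to LG means the radius FG is perpendicular to LG, so F = G + (0, -6.7) = (21.800, -6.7000). On A1, G sits at bearing 90° from F; a 106° counterclockwise sweep puts P at bearing 196°, so P = F + 6.7·(cos 196°, sin 196°) = (15.360, -8.5468). The tangent condition forces FP to be normal to PD, so PD runs along (−sin 196°, cos 196°); with |PD| = 17.7, D = (20.238, -25.561). Then |LD| = |D − L| = 32.603.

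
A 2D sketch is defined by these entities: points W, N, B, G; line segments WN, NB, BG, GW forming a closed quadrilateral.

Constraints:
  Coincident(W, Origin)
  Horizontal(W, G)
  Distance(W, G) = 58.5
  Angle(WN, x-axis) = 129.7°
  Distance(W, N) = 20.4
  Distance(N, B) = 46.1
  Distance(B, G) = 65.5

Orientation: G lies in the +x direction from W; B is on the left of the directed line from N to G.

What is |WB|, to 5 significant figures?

53.449

Checks: |NB| = 46.10 ✓; |BG| = 65.50 ✓.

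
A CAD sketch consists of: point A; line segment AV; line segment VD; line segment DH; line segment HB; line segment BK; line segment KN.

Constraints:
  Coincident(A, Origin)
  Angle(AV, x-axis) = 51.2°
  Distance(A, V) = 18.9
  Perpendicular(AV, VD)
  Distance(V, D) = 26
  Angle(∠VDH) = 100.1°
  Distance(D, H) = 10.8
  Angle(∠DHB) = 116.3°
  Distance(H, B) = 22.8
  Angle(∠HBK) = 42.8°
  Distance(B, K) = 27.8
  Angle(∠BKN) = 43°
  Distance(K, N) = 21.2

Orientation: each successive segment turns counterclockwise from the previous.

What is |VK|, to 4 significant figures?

15.08

A is at the origin; AV runs at 51.2° with length 18.9, so V = (11.84, 14.73). AV is perpendicular to VD, so VD runs at 141.2°; with |VD| = 26.0, D = (-8.420, 31.02). ∠VDH = 100.1° gives DH at -138.9° from the x-axis; with |DH| = 10.8, H = (-16.56, 23.92). ∠DHB = 116.3° gives HB at -75.20° from the x-axis; with |HB| = 22.8, B = (-10.73, 1.878). ∠HBK = 42.8° gives BK at 62.00° from the x-axis; with |BK| = 27.8, K = (2.317, 26.42). Then |VK| = |K − V| = 15.08.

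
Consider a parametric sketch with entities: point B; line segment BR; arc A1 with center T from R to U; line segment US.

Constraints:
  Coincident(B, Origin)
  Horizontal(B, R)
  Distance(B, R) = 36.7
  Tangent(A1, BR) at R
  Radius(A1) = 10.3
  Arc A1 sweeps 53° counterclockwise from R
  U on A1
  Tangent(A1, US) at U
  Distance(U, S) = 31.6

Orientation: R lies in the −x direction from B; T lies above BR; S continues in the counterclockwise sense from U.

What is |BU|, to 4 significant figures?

28.77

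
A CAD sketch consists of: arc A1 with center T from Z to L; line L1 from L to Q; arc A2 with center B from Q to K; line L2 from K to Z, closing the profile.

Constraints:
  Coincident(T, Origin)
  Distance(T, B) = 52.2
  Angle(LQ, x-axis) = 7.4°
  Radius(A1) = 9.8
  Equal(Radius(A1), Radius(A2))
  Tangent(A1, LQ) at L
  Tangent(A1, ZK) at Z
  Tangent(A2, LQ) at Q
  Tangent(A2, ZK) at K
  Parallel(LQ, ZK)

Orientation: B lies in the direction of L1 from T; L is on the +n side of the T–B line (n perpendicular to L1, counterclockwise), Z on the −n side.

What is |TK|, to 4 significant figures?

53.11

The slot axis is L1's direction at 7.4°, so u = (cos 7.4°, sin 7.4°) = (0.9917, 0.1288) and n = (−sin 7.4°, cos 7.4°) = (-0.1288, 0.9917). T is at the origin and B lies 52.2 along u from T, so B = 52.2·u = (51.77, 6.723). Tangency of A1 to both parallel lines with radius 9.8 puts L and Z at T ± 9.8·n: L = (-1.262, 9.718), Z = (1.262, -9.718). Equal radii place Q and K the same way about B: Q = B + 9.8·n = (50.50, 16.44), K = B − 9.8·n = (53.03, -2.995). Then |TK| = |K − T| = 53.11.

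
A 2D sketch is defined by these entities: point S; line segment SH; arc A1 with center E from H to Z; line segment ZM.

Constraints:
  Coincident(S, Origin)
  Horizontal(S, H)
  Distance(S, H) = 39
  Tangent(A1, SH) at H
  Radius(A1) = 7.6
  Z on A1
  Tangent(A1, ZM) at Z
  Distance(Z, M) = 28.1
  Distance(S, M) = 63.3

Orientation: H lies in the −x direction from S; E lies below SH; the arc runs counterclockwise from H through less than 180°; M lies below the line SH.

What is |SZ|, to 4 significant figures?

46.58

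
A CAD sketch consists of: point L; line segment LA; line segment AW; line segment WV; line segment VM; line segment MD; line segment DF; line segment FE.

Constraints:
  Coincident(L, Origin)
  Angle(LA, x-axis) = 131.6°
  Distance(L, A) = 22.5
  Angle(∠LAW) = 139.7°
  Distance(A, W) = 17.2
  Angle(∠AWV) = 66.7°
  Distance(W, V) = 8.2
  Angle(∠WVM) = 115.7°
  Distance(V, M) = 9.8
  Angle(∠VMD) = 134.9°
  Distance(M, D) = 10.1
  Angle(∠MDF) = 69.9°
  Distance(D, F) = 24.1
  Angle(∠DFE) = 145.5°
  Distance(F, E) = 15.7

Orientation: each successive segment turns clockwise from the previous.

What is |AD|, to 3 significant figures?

3.44

∠WVM = 115.7° gives VM at -86.3° from the x-axis; with |VM| = 9.8, M = (-7.09, 21.2). ∠VMD = 134.9° gives MD at -131° from the x-axis; with |MD| = 10.1, D = (-13.8, 13.6). Then |AD| = |D − A| = 3.44.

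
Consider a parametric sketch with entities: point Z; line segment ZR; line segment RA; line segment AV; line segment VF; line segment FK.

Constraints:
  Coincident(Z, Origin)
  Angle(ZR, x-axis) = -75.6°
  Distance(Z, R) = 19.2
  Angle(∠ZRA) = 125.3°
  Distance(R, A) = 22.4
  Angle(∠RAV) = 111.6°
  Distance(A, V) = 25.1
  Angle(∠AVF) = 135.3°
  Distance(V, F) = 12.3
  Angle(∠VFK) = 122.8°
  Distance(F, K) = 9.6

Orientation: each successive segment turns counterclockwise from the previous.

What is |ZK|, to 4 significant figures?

35.12

∠AVF = 135.3° gives VF at 92.20° from the x-axis; with |VF| = 12.3, F = (42.19, 4.209). ∠VFK = 122.8° gives FK at 149.4° from the x-axis; with |FK| = 9.6, K = (33.92, 9.096). Then |ZK| = |K − Z| = 35.12.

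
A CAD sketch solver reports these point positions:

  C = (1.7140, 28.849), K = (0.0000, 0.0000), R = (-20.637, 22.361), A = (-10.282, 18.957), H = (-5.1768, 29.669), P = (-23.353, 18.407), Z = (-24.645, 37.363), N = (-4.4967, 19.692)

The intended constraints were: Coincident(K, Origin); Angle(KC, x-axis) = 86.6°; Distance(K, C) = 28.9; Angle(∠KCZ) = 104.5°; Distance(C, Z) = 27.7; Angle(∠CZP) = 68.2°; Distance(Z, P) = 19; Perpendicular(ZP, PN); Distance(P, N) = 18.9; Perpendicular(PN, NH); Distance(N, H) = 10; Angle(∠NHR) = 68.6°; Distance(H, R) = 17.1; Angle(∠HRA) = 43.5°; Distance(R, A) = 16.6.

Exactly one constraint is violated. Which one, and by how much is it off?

Distance(R, A) = 16.6 — off by 5.70.

K = (0.00, 0.00) ✓; KC at 86.60° ✓; |KC| = 28.90 ✓; ∠KCZ = 104.5° ✓; |CZ| = 27.70 ✓; ∠CZP = 68.20° ✓; |ZP| = 19.00 ✓; ∠(ZP, PN) = 90.00° ✓; |PN| = 18.90 ✓; ∠(PN, NH) = 90.00° ✓; |NH| = 10.00 ✓; ∠NHR = 68.60° ✓; |HR| = 17.10 ✓; ∠HRA = 43.50° ✓; |RA| = 10.90 ✗.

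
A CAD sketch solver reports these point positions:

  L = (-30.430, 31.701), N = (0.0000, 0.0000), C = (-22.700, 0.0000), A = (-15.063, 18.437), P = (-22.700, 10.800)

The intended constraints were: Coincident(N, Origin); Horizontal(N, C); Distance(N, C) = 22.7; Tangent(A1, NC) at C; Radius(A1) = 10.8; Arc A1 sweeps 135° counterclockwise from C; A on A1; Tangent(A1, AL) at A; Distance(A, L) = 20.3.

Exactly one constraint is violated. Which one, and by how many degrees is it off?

Tangent(A1, AL) at A — off by 4.20°.

N = (0.00, 0.00) ✓; N.y = 0.00, C.y = 0.00 ✓; |NC| = 22.70 ✓; ∠(PC, CN) = 90.00° ✓; |PC| = 10.80 ✓; bearing(P→A) − bearing(P→C) = 135.0° ✓; |PA| = 10.80 ✓; ∠(PA, AL) = 85.80° ✗; |AL| = 20.30 ✓.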